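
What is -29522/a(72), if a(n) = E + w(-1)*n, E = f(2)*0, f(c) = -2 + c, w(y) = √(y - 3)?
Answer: 14761*I/72 ≈ 205.01*I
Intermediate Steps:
w(y) = √(-3 + y)
E = 0 (E = (-2 + 2)*0 = 0*0 = 0)
a(n) = 2*I*n (a(n) = 0 + √(-3 - 1)*n = 0 + √(-4)*n = 0 + (2*I)*n = 0 + 2*I*n = 2*I*n)
-29522/a(72) = -29522*(-I/144) = -(-14761)*I/72 = 14761*I/72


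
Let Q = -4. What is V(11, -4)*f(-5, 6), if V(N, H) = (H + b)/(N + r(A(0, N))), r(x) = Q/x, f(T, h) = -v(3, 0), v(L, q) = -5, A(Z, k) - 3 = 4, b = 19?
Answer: 525/73 ≈ 7.1918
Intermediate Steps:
A(Z, k) = 7 (A(Z, k) = 3 + 4 = 7)
f(T, h) = 5 (f(T, h) = -1*(-5) = 5)
r(x) = -4/x
V(N, H) = (19 + H)/(-4/7 + N) (V(N, H) = (H + 19)/(N - 4/7) = (19 + H)/(N - 4*⅐) = (19 + H)/(N - 4/7) = (19 + H)/(-4/7 + N))
V(11, -4)*f(-5, 6) = (7*(19 - 4)/(-4 + 7*11))*5 = (7*15/(-4 + 77))*5 = (7*15/73)*5 = (7*(1/73)*15)*5 = (105/73)*5 = 525/73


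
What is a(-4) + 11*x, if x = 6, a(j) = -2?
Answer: 64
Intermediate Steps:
a(-4) + 11*x = -2 + 11*6 = -2 + 66 = 64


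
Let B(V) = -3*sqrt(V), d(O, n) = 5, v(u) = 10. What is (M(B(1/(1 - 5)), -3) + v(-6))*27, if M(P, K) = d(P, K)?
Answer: 405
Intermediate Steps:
M(P, K) = 5
(M(B(1/(1 - 5)), -3) + v(-6))*27 = (5 + 10)*27 = 15*27 = 405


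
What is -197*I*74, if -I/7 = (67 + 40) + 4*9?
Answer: 14592578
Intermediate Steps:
I = -1001 (I = -7*((67 + 40) + 4*9) = -7*(107 + 36) = -7*143 = -1001)
-197*I*74 = -197*(-1001)*74 = 197197*74 = 14592578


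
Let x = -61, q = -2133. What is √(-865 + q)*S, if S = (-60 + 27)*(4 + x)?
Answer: 1881*I*√2998 ≈ 1.0299e+5*I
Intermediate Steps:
S = 1881 (S = (-60 + 27)*(4 - 61) = -33*(-57) = 1881)
√(-865 + q)*S = √(-865 - 2133)*1881 = √(-2998)*1881 = (I*√2998)*1881 = 1881*I*√2998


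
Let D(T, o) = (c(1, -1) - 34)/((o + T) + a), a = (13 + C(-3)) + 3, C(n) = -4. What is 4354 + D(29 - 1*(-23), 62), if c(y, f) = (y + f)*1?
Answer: 274285/63 ≈ 4353.7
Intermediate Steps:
c(y, f) = f + y (c(y, f) = (f + y)*1 = f + y)
a = 12 (a = (13 - 4) + 3 = 9 + 3 = 12)
D(T, o) = -34/(12 + T + o) (D(T, o) = ((-1 + 1) - 34)/((o + T) + 12) = (0 - 34)/((T + o) + 12) = -34/(12 + T + o))
4354 + D(29 - 1*(-23), 62) = 4354 - 34/(12 + (29 - 1*(-23)) + 62) = 4354 - 34/(12 + (29 + 23) + 62) = 4354 - 34/(12 + 52 + 62) = 4354 - 34/126 = 4354 - 34*1/126 = 4354 - 17/63 = 274285/63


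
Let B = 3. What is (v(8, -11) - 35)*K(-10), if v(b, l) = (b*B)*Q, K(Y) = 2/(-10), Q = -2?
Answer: 83/5 ≈ 16.600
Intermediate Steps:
K(Y) = -⅕ (K(Y) = 2*(-⅒) = -⅕)
v(b, l) = -6*b (v(b, l) = (b*3)*(-2) = (3*b)*(-2) = -6*b)
(v(8, -11) - 35)*K(-10) = (-6*8 - 35)*(-⅕) = (-48 - 35)*(-⅕) = -83*(-⅕) = 83/5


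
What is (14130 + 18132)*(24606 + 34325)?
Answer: 1901231922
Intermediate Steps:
(14130 + 18132)*(24606 + 34325) = 32262*58931 = 1901231922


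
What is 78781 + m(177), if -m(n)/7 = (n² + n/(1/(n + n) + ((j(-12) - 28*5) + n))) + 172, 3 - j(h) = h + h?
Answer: -3211524588/22657 ≈ -1.4175e+5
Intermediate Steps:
j(h) = 3 - 2*h (j(h) = 3 - (h + h) = 3 - 2*h)
m(n) = -1204 - 7*n² - 7*n/(-113 + n + 1/(2*n)) (m(n) = -7*((n² + n/(1/(n + n) + (((3 - 2*(-12)) - 28*5) + n))) + 172) = -7*((n² + n/(1/(2*n) + (((3 + 24) - 140) + n))) + 172) = -7*((n² + n/(1/(2*n) + ((27 - 140) + n))) + 172) = -7*((n² + n/(1/(2*n) + (-113 + n))) + 172) = -7*((n² + n/(-113 + n + 1/(2*n))) + 172) = -7*(172 + n² + n/(-113 + n + 1/(2*n))) = -1204 - 7*n² - 7*n/(-113 + n + 1/(2*n)))
78781 + m(177) = 78781 + 7*(-172 - 347*177² - 2*177⁴ + 226*177³ + 38872*177)/(1 - 226*177 + 2*177²) = 78781 + 7*(-172 - 347*31329 - 2*981506241 + 226*5545233 + 6880344)/(1 - 40002 + 2*31329) = 78781 + 7*(-172 - 10871163 - 1963012482 + 1253222658 + 6880344)/(1 - 40002 + 62658) = 78781 + 7*(-713780815)/22657 = 78781 + 7*(1/22657)*(-713780815) = 78781 - 4996465705/22657 = -3211524588/22657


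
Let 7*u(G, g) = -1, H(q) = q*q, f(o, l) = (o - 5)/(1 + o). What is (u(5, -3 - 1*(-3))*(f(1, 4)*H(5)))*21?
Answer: 150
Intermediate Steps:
f(o, l) = (-5 + o)/(1 + o)
H(q) = q²
u(G, g) = -⅐ (u(G, g) = (⅐)*(-1) = -⅐)
(u(5, -3 - 1*(-3))*(f(1, 4)*H(5)))*21 = -(-5 + 1)/(1 + 1)*5²/7*21 = --4/2*25/7*21 = -(½)*(-4)*25/7*21 = -(-2)*25/7*21 = -⅐*(-50)*21 = (50/7)*21 = 150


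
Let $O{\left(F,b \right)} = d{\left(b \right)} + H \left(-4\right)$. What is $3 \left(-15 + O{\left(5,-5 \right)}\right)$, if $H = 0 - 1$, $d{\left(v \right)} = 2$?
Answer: $-27$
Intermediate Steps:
$H = -1$ ($H = 0 - 1 = -1$)
$O{\left(F,b \right)} = 6$ ($O{\left(F,b \right)} = 2 - -4 = 2 + 4 = 6$)
$3 \left(-15 + O{\left(5,-5 \right)}\right) = 3 \left(-15 + 6\right) = 3 \left(-9\right) = -27$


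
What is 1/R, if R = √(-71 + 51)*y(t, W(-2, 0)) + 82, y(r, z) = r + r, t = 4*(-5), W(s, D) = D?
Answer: 41/19362 + 20*I*√5/9681 ≈ 0.0021175 + 0.0046195*I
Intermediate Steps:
t = -20
y(r, z) = 2*r
R = 82 - 80*I*√5 (R = √(-71 + 51)*(2*(-20)) + 82 = √(-20)*(-40) + 82 = (2*I*√5)*(-40) + 82 = -80*I*√5 + 82 = 82 - 80*I*√5 ≈ 82.0 - 178.89*I)
1/R = 1/(82 - 80*I*√5)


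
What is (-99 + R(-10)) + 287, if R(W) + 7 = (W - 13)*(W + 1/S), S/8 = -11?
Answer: 36191/88 ≈ 411.26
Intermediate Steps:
S = -88 (S = 8*(-11) = -88)
R(W) = -7 + (-13 + W)*(-1/88 + W) (R(W) = -7 + (W - 13)*(W + 1/(-88)) = -7 + (-13 + W)*(W - 1/88) = -7 + (-13 + W)*(-1/88 + W))
(-99 + R(-10)) + 287 = (-99 + (-603/88 + (-10)² - 1145/88*(-10))) + 287 = (-99 + (-603/88 + 100 + 5725/44)) + 287 = (-99 + 19647/88) + 287 = 10935/88 + 287 = 36191/88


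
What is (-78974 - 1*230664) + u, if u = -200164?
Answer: -509802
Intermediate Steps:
(-78974 - 1*230664) + u = (-78974 - 1*230664) - 200164 = (-78974 - 230664) - 200164 = -309638 - 200164 = -509802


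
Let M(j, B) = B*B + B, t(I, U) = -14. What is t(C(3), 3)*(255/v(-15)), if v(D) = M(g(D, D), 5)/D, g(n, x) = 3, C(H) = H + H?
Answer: 1785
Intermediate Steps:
C(H) = 2*H
M(j, B) = B + B² (M(j, B) = B² + B = B + B²)
v(D) = 30/D (v(D) = (5*(1 + 5))/D = (5*6)/D = 30/D)
t(C(3), 3)*(255/v(-15)) = -3570/(30/(-15)) = -3570/(30*(-1/15)) = -3570/(-2) = -3570*(-1)/2 = -14*(-255/2) = 1785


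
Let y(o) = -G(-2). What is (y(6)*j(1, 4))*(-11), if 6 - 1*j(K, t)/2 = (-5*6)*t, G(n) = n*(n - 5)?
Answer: 38808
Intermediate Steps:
G(n) = n*(-5 + n)
j(K, t) = 12 + 60*t (j(K, t) = 12 - 2*(-5*6)*t = 12 - (-60)*t = 12 + 60*t)
y(o) = -14 (y(o) = -(-2)*(-5 - 2) = -(-2)*(-7) = -1*14 = -14)
(y(6)*j(1, 4))*(-11) = -14*(12 + 60*4)*(-11) = -14*(12 + 240)*(-11) = -14*252*(-11) = -3528*(-11) = 38808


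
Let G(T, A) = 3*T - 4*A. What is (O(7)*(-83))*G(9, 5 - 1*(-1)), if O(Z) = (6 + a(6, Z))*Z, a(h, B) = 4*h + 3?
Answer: -57519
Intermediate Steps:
a(h, B) = 3 + 4*h
G(T, A) = -4*A + 3*T
O(Z) = 33*Z (O(Z) = (6 + (3 + 4*6))*Z = (6 + (3 + 24))*Z = (6 + 27)*Z = 33*Z)
(O(7)*(-83))*G(9, 5 - 1*(-1)) = ((33*7)*(-83))*(-4*(5 - 1*(-1)) + 3*9) = (231*(-83))*(-4*(5 + 1) + 27) = -19173*(-4*6 + 27) = -19173*(-24 + 27) = -19173*3 = -57519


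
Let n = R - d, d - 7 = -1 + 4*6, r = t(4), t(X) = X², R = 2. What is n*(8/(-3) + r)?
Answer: -1120/3 ≈ -373.33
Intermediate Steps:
r = 16 (r = 4² = 16)
d = 30 (d = 7 + (-1 + 4*6) = 7 + (-1 + 24) = 7 + 23 = 30)
n = -28 (n = 2 - 1*30 = 2 - 30 = -28)
n*(8/(-3) + r) = -28*(8/(-3) + 16) = -28*(8*(-⅓) + 16) = -28*(-8/3 + 16) = -28*40/3 = -1120/3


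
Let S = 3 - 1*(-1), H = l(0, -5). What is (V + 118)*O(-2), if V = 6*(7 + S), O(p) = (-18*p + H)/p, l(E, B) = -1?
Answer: -3220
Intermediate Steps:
H = -1
S = 4 (S = 3 + 1 = 4)
O(p) = (-1 - 18*p)/p (O(p) = (-18*p - 1)/p = (-1 - 18*p)/p)
V = 66 (V = 6*(7 + 4) = 6*11 = 66)
(V + 118)*O(-2) = (66 + 118)*(-18 - 1/(-2)) = 184*(-18 - 1*(-½)) = 184*(-18 + ½) = 184*(-35/2) = -3220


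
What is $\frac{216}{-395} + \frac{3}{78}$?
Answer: $- \frac{5221}{10270} \approx -0.50837$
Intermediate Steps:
$\frac{216}{-395} + \frac{3}{78} = 216 \left(- \frac{1}{395}\right) + 3 \cdot \frac{1}{78} = - \frac{216}{395} + \frac{1}{26} = - \frac{5221}{10270}$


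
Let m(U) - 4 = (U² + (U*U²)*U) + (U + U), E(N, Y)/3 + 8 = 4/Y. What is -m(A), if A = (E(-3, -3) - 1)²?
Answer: -500247121928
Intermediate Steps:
E(N, Y) = -24 + 12/Y (E(N, Y) = -24 + 3*(4/Y) = -24 + 12/Y)
A = 841 (A = ((-24 + 12/(-3)) - 1)² = ((-24 + 12*(-⅓)) - 1)² = ((-24 - 4) - 1)² = (-28 - 1)² = (-29)² = 841)
m(U) = 4 + U² + U⁴ + 2*U (m(U) = 4 + ((U² + (U*U²)*U) + (U + U)) = 4 + ((U² + U³*U) + 2*U) = 4 + ((U² + U⁴) + 2*U) = 4 + (U² + U⁴ + 2*U) = 4 + U² + U⁴ + 2*U)
-m(A) = -(4 + 841² + 841⁴ + 2*841) = -(4 + 707281 + 500246412961 + 1682) = -1*500247121928 = -500247121928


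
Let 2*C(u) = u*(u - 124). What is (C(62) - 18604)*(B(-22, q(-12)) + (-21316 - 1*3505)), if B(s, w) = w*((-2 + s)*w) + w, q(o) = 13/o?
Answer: 1020152463/2 ≈ 5.1008e+8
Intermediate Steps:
B(s, w) = w + w**2*(-2 + s) (B(s, w) = w*(w*(-2 + s)) + w = w**2*(-2 + s) + w = w + w**2*(-2 + s))
C(u) = u*(-124 + u)/2 (C(u) = (u*(u - 124))/2 = (u*(-124 + u))/2 = u*(-124 + u)/2)
(C(62) - 18604)*(B(-22, q(-12)) + (-21316 - 1*3505)) = ((1/2)*62*(-124 + 62) - 18604)*((13/(-12))*(1 - 26/(-12) - 286/(-12)) + (-21316 - 1*3505)) = ((1/2)*62*(-62) - 18604)*((13*(-1/12))*(1 - 26*(-1)/12 - 286*(-1)/12) + (-21316 - 3505)) = (-1922 - 18604)*(-13*(1 - 2*(-13/12) - 22*(-13/12))/12 - 24821) = -20526*(-13*(1 + 13/6 + 143/6)/12 - 24821) = -20526*(-13/12*27 - 24821) = -20526*(-117/4 - 24821) = -20526*(-99401/4) = 1020152463/2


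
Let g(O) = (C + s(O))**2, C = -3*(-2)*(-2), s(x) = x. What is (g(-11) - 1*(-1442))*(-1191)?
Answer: -2347461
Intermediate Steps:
C = -12 (C = 6*(-2) = -12)
g(O) = (-12 + O)**2
(g(-11) - 1*(-1442))*(-1191) = ((-12 - 11)**2 - 1*(-1442))*(-1191) = ((-23)**2 + 1442)*(-1191) = (529 + 1442)*(-1191) = 1971*(-1191) = -2347461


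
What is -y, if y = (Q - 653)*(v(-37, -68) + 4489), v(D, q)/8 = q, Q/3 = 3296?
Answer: -36432075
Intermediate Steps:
Q = 9888 (Q = 3*3296 = 9888)
v(D, q) = 8*q
y = 36432075 (y = (9888 - 653)*(8*(-68) + 4489) = 9235*(-544 + 4489) = 9235*3945 = 36432075)
-y = -1*36432075 = -36432075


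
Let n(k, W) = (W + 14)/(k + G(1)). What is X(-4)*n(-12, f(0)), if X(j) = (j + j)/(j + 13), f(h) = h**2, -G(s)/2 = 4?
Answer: 28/45 ≈ 0.62222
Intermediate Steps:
G(s) = -8 (G(s) = -2*4 = -8)
n(k, W) = (14 + W)/(-8 + k) (n(k, W) = (W + 14)/(k - 8) = (14 + W)/(-8 + k))
X(j) = 2*j/(13 + j) (X(j) = (2*j)/(13 + j) = 2*j/(13 + j))
X(-4)*n(-12, f(0)) = (2*(-4)/(13 - 4))*((14 + 0**2)/(-8 - 12)) = (2*(-4)/9)*((14 + 0)/(-20)) = (2*(-4)*(1/9))*(-1/20*14) = -8/9*(-7/10) = 28/45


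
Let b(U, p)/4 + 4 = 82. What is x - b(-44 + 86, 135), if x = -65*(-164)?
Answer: 10348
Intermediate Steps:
b(U, p) = 312 (b(U, p) = -16 + 4*82 = -16 + 328 = 312)
x = 10660 (x = -13*(-820) = 10660)
x - b(-44 + 86, 135) = 10660 - 1*312 = 10660 - 312 = 10348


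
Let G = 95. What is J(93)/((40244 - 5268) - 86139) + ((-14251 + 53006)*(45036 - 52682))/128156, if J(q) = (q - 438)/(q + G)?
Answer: -4425781937075/1914110156 ≈ -2312.2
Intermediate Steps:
J(q) = (-438 + q)/(95 + q) (J(q) = (q - 438)/(q + 95) = (-438 + q)/(95 + q))
J(93)/((40244 - 5268) - 86139) + ((-14251 + 53006)*(45036 - 52682))/128156 = ((-438 + 93)/(95 + 93))/((40244 - 5268) - 86139) + ((-14251 + 53006)*(45036 - 52682))/128156 = (-345/188)/(34976 - 86139) + (38755*(-7646))*(1/128156) = ((1/188)*(-345))/(-51163) - 296320730*1/128156 = -345/188*(-1/51163) - 6441755/2786 = 345/9618644 - 6441755/2786 = -4425781937075/1914110156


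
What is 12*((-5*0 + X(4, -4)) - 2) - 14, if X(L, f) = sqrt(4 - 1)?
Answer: -38 + 12*sqrt(3) ≈ -17.215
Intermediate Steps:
X(L, f) = sqrt(3)
12*((-5*0 + X(4, -4)) - 2) - 14 = 12*((-5*0 + sqrt(3)) - 2) - 14 = 12*((0 + sqrt(3)) - 2) - 14 = 12*(sqrt(3) - 2) - 14 = 12*(-2 + sqrt(3)) - 14 = (-24 + 12*sqrt(3)) - 14 = -38 + 12*sqrt(3)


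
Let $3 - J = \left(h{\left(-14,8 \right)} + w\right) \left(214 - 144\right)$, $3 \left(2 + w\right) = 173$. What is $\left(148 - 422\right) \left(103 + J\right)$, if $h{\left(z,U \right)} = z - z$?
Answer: $\frac{3115928}{3} \approx 1.0386 \cdot 10^{6}$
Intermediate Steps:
$h{\left(z,U \right)} = 0$
$w = \frac{167}{3}$ ($w = -2 + \frac{1}{3} \cdot 173 = -2 + \frac{173}{3} = \frac{167}{3} \approx 55.667$)
$J = - \frac{11681}{3}$ ($J = 3 - \left(0 + \frac{167}{3}\right) \left(214 - 144\right) = 3 - \frac{167}{3} \cdot 70 = 3 - \frac{11690}{3} = - \frac{11681}{3} \approx -3893.7$)
$\left(148 - 422\right) \left(103 + J\right) = \left(148 - 422\right) \left(103 - \frac{11681}{3}\right) = \left(-274\right) \left(- \frac{11372}{3}\right) = \frac{3115928}{3}$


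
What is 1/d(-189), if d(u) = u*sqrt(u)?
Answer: I*sqrt(21)/11907 ≈ 0.00038486*I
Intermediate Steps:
d(u) = u**(3/2)
1/d(-189) = 1/((-189)**(3/2)) = 1/(-567*I*sqrt(21)) = I*sqrt(21)/11907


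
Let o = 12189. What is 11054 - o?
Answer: -1135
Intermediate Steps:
11054 - o = 11054 - 1*12189 = 11054 - 12189 = -1135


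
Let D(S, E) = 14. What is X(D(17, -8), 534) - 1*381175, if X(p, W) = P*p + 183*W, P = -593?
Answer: -291755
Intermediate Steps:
X(p, W) = -593*p + 183*W
X(D(17, -8), 534) - 1*381175 = (-593*14 + 183*534) - 1*381175 = (-8302 + 97722) - 381175 = 89420 - 381175 = -291755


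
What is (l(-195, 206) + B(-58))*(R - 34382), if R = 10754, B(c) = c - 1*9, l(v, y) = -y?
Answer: 6450444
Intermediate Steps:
B(c) = -9 + c (B(c) = c - 9 = -9 + c)
(l(-195, 206) + B(-58))*(R - 34382) = (-1*206 + (-9 - 58))*(10754 - 34382) = (-206 - 67)*(-23628) = -273*(-23628) = 6450444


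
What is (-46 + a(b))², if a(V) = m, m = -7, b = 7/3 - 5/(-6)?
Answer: 2809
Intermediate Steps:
b = 19/6 (b = 7*(⅓) - 5*(-⅙) = 7/3 + ⅚ = 19/6 ≈ 3.1667)
a(V) = -7
(-46 + a(b))² = (-46 - 7)² = (-53)² = 2809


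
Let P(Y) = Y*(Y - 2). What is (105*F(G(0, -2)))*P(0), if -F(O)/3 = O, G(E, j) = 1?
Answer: 0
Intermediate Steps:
P(Y) = Y*(-2 + Y)
F(O) = -3*O
(105*F(G(0, -2)))*P(0) = (105*(-3*1))*(0*(-2 + 0)) = (105*(-3))*(0*(-2)) = -315*0 = 0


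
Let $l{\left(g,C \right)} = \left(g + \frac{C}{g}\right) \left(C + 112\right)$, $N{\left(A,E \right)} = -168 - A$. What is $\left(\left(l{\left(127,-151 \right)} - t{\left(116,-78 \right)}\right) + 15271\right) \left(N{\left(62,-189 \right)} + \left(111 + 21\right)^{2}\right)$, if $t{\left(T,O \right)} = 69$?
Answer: $\frac{22481361328}{127} \approx 1.7702 \cdot 10^{8}$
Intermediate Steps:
$l{\left(g,C \right)} = \left(112 + C\right) \left(g + \frac{C}{g}\right)$ ($l{\left(g,C \right)} = \left(g + \frac{C}{g}\right) \left(112 + C\right) = \left(112 + C\right) \left(g + \frac{C}{g}\right)$)
$\left(\left(l{\left(127,-151 \right)} - t{\left(116,-78 \right)}\right) + 15271\right) \left(N{\left(62,-189 \right)} + \left(111 + 21\right)^{2}\right) = \left(\left(\frac{\left(-151\right)^{2} + 112 \left(-151\right) + 127^{2} \left(112 - 151\right)}{127} - 69\right) + 15271\right) \left(\left(-168 - 62\right) + \left(111 + 21\right)^{2}\right) = \left(\left(\frac{22801 - 16912 + 16129 \left(-39\right)}{127} - 69\right) + 15271\right) \left(\left(-168 - 62\right) + 132^{2}\right) = \left(\left(\frac{22801 - 16912 - 629031}{127} - 69\right) + 15271\right) \left(-230 + 17424\right) = \left(\left(\frac{1}{127} \left(-623142\right) - 69\right) + 15271\right) 17194 = \left(\left(- \frac{623142}{127} - 69\right) + 15271\right) 17194 = \left(- \frac{631905}{127} + 15271\right) 17194 = \frac{1307512}{127} \cdot 17194 = \frac{22481361328}{127}$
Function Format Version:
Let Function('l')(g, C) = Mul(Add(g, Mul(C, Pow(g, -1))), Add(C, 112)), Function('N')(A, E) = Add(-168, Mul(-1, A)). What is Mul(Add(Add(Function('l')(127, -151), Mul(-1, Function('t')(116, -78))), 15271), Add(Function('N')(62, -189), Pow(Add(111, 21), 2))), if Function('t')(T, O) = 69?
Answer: Rational(22481361328, 127) ≈ 1.7702e+8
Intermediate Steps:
Function('l')(g, C) = Mul(Add(112, C), Add(g, Mul(C, Pow(g, -1)))) (Function('l')(g, C) = Mul(Add(g, Mul(C, Pow(g, -1))), Add(112, C)) = Mul(Add(112, C), Add(g, Mul(C, Pow(g, -1)))))
Mul(Add(Add(Function('l')(127, -151), Mul(-1, Function('t')(116, -78))), 15271), Add(Function('N')(62, -189), Pow(Add(111, 21), 2))) = Mul(Add(Add(Mul(Pow(127, -1), Add(Pow(-151, 2), Mul(112, -151), Mul(Pow(127, 2), Add(112, -151)))), Mul(-1, 69)), 15271), Add(Add(-168, Mul(-1, 62)), Pow(Add(111, 21), 2))) = Mul(Add(Add(Mul(Rational(1, 127), Add(22801, -16912, Mul(16129, -39))), -69), 15271), Add(Add(-168, -62), Pow(132, 2))) = Mul(Add(Add(Mul(Rational(1, 127), Add(22801, -16912, -629031)), -69), 15271), Add(-230, 17424)) = Mul(Add(Add(Mul(Rational(1, 127), -623142), -69), 15271), 17194) = Mul(Add(Add(Rational(-623142, 127), -69), 15271), 17194) = Mul(Add(Rational(-631905, 127), 15271), 17194) = Mul(Rational(1307512, 127), 17194) = Rational(22481361328, 127)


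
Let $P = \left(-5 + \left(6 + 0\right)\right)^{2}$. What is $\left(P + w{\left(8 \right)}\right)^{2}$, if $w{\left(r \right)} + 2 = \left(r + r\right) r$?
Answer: $16129$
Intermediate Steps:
$P = 1$ ($P = \left(-5 + 6\right)^{2} = 1^{2} = 1$)
$w{\left(r \right)} = -2 + 2 r^{2}$ ($w{\left(r \right)} = -2 + \left(r + r\right) r = -2 + 2 r r = -2 + 2 r^{2}$)
$\left(P + w{\left(8 \right)}\right)^{2} = \left(1 - \left(2 - 2 \cdot 8^{2}\right)\right)^{2} = \left(1 + \left(-2 + 2 \cdot 64\right)\right)^{2} = \left(1 + \left(-2 + 128\right)\right)^{2} = \left(1 + 126\right)^{2} = 127^{2} = 16129$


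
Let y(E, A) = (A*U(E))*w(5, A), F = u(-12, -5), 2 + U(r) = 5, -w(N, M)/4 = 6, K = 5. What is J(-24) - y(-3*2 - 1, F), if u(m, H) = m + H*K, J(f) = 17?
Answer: -2647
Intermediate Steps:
w(N, M) = -24 (w(N, M) = -4*6 = -24)
u(m, H) = m + 5*H (u(m, H) = m + H*5 = m + 5*H)
U(r) = 3 (U(r) = -2 + 5 = 3)
F = -37 (F = -12 + 5*(-5) = -12 - 25 = -37)
y(E, A) = -72*A (y(E, A) = (A*3)*(-24) = (3*A)*(-24) = -72*A)
J(-24) - y(-3*2 - 1, F) = 17 - (-72)*(-37) = 17 - 1*2664 = 17 - 2664 = -2647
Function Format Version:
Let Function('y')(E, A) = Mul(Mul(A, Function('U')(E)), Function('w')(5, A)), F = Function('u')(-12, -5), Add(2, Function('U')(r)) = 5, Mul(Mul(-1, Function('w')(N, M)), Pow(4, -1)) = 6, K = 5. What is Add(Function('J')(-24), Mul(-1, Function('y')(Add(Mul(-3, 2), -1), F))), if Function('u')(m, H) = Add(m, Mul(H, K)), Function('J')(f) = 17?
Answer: -2647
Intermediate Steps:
Function('w')(N, M) = -24 (Function('w')(N, M) = Mul(-4, 6) = -24)
Function('u')(m, H) = Add(m, Mul(5, H)) (Function('u')(m, H) = Add(m, Mul(H, 5)) = Add(m, Mul(5, H)))
Function('U')(r) = 3 (Function('U')(r) = Add(-2, 5) = 3)
F = -37 (F = Add(-12, Mul(5, -5)) = Add(-12, -25) = -37)
Function('y')(E, A) = Mul(-72, A) (Function('y')(E, A) = Mul(Mul(A, 3), -24) = Mul(Mul(3, A), -24) = Mul(-72, A))
Add(Function('J')(-24), Mul(-1, Function('y')(Add(Mul(-3, 2), -1), F))) = Add(17, Mul(-1, Mul(-72, -37))) = Add(17, Mul(-1, 2664)) = Add(17, -2664) = -2647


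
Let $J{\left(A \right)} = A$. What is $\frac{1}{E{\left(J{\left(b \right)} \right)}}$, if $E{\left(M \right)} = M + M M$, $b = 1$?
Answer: $\frac{1}{2} \approx 0.5$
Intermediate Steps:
$E{\left(M \right)} = M + M^{2}$
$\frac{1}{E{\left(J{\left(b \right)} \right)}} = \frac{1}{1 \left(1 + 1\right)} = \frac{1}{1 \cdot 2} = \frac{1}{2}$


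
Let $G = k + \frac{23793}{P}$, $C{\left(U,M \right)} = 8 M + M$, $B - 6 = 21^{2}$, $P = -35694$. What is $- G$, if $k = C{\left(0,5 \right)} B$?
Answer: $- \frac{239320339}{11898} \approx -20114.0$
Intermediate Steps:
$B = 447$ ($B = 6 + 21^{2} = 6 + 441 = 447$)
$C{\left(U,M \right)} = 9 M$
$k = 20115$ ($k = 9 \cdot 5 \cdot 447 = 45 \cdot 447 = 20115$)
$G = \frac{239320339}{11898}$ ($G = 20115 + \frac{23793}{-35694} = 20115 + 23793 \left(- \frac{1}{35694}\right) = 20115 - \frac{7931}{11898} = \frac{239320339}{11898} \approx 20114.0$)
$- G = \left(-1\right) \frac{239320339}{11898} = - \frac{239320339}{11898}$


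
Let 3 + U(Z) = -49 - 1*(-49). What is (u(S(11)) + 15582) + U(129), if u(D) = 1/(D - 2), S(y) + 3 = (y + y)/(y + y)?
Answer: 62315/4 ≈ 15579.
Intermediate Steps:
U(Z) = -3 (U(Z) = -3 + (-49 - 1*(-49)) = -3 + (-49 + 49) = -3 + 0 = -3)
S(y) = -2 (S(y) = -3 + (y + y)/(y + y) = -3 + (2*y)/((2*y)) = -3 + (2*y)*(1/(2*y)) = -3 + 1 = -2)
u(D) = 1/(-2 + D)
(u(S(11)) + 15582) + U(129) = (1/(-2 - 2) + 15582) - 3 = (1/(-4) + 15582) - 3 = (-¼ + 15582) - 3 = 62327/4 - 3 = 62315/4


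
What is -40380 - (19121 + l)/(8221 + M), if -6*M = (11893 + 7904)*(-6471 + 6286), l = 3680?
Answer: -49960483262/1237257 ≈ -40380.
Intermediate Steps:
M = 1220815/2 (M = -(11893 + 7904)*(-6471 + 6286)/6 = -6599*(-185)/2 = -1/6*(-3662445) = 1220815/2 ≈ 6.1041e+5)
-40380 - (19121 + l)/(8221 + M) = -40380 - (19121 + 3680)/(8221 + 1220815/2) = -40380 - 22801/1237257/2 = -40380 - 22801*2/1237257 = -40380 - 1*45602/1237257 = -40380 - 45602/1237257 = -49960483262/1237257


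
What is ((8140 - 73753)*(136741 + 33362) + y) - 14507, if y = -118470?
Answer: -11161101116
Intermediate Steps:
((8140 - 73753)*(136741 + 33362) + y) - 14507 = ((8140 - 73753)*(136741 + 33362) - 118470) - 14507 = (-65613*170103 - 118470) - 14507 = (-11160968139 - 118470) - 14507 = -11161086609 - 14507 = -11161101116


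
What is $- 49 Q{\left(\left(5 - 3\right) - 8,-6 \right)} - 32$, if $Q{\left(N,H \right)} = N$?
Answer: $262$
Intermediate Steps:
$- 49 Q{\left(\left(5 - 3\right) - 8,-6 \right)} - 32 = - 49 \left(\left(5 - 3\right) - 8\right) - 32 = - 49 \left(2 - 8\right) - 32 = \left(-49\right) \left(-6\right) - 32 = 294 - 32 = 262$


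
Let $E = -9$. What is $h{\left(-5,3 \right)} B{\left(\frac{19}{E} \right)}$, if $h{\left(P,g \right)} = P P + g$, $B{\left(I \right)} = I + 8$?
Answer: $\frac{1484}{9} \approx 164.89$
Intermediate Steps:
$B{\left(I \right)} = 8 + I$
$h{\left(P,g \right)} = g + P^{2}$ ($h{\left(P,g \right)} = P^{2} + g = g + P^{2}$)
$h{\left(-5,3 \right)} B{\left(\frac{19}{E} \right)} = \left(3 + \left(-5\right)^{2}\right) \left(8 + \frac{19}{-9}\right) = \left(3 + 25\right) \left(8 + 19 \left(- \frac{1}{9}\right)\right) = 28 \left(8 - \frac{19}{9}\right) = 28 \cdot \frac{53}{9} = \frac{1484}{9}$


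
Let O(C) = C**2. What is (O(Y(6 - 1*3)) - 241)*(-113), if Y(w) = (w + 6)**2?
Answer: -714160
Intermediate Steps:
Y(w) = (6 + w)**2
(O(Y(6 - 1*3)) - 241)*(-113) = (((6 + (6 - 1*3))**2)**2 - 241)*(-113) = (((6 + (6 - 3))**2)**2 - 241)*(-113) = (((6 + 3)**2)**2 - 241)*(-113) = ((9**2)**2 - 241)*(-113) = (81**2 - 241)*(-113) = (6561 - 241)*(-113) = 6320*(-113) = -714160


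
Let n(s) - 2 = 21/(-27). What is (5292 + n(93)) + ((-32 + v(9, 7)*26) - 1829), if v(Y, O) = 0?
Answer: 30890/9 ≈ 3432.2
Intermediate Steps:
n(s) = 11/9 (n(s) = 2 + 21/(-27) = 2 + 21*(-1/27) = 2 - 7/9 = 11/9)
(5292 + n(93)) + ((-32 + v(9, 7)*26) - 1829) = (5292 + 11/9) + ((-32 + 0*26) - 1829) = 47639/9 + ((-32 + 0) - 1829) = 47639/9 + (-32 - 1829) = 47639/9 - 1861 = 30890/9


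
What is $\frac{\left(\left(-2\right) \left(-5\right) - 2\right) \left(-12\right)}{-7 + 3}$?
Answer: $24$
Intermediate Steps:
$\frac{\left(\left(-2\right) \left(-5\right) - 2\right) \left(-12\right)}{-7 + 3} = \frac{\left(10 - 2\right) \left(-12\right)}{-4} = 8 \left(-12\right) \left(- \frac{1}{4}\right) = \left(-96\right) \left(- \frac{1}{4}\right) = 24$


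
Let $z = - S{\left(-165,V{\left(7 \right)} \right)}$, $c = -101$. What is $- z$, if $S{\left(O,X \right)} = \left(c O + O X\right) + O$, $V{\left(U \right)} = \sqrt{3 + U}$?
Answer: $16500 - 165 \sqrt{10} \approx 15978.0$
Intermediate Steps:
$S{\left(O,X \right)} = - 100 O + O X$ ($S{\left(O,X \right)} = \left(- 101 O + O X\right) + O = - 100 O + O X$)
$z = -16500 + 165 \sqrt{10}$ ($z = - \left(-165\right) \left(-100 + \sqrt{3 + 7}\right) = - \left(-165\right) \left(-100 + \sqrt{10}\right) = - (16500 - 165 \sqrt{10}) = -16500 + 165 \sqrt{10} \approx -15978.0$)
$- z = - (-16500 + 165 \sqrt{10}) = 16500 - 165 \sqrt{10}$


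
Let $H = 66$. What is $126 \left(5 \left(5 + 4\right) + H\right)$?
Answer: $13986$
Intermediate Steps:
$126 \left(5 \left(5 + 4\right) + H\right) = 126 \left(5 \left(5 + 4\right) + 66\right) = 126 \left(5 \cdot 9 + 66\right) = 126 \left(45 + 66\right) = 126 \cdot 111 = 13986$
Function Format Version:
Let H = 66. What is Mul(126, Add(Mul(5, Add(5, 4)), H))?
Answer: 13986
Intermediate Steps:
Mul(126, Add(Mul(5, Add(5, 4)), H)) = Mul(126, Add(Mul(5, Add(5, 4)), 66)) = Mul(126, Add(Mul(5, 9), 66)) = Mul(126, Add(45, 66)) = Mul(126, 111) = 13986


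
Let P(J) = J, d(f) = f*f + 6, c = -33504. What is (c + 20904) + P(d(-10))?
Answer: -12494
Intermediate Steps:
d(f) = 6 + f**2 (d(f) = f**2 + 6 = 6 + f**2)
(c + 20904) + P(d(-10)) = (-33504 + 20904) + (6 + (-10)**2) = -12600 + (6 + 100) = -12600 + 106 = -12494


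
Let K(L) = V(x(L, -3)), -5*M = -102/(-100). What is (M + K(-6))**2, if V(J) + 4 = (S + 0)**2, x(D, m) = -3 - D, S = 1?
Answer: 641601/62500 ≈ 10.266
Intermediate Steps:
M = -51/250 (M = -(-102)/(5*(-100)) = -(-102)*(-1)/(5*100) = -1/5*51/50 = -51/250 ≈ -0.20400)
V(J) = -3 (V(J) = -4 + (1 + 0)**2 = -4 + 1**2 = -4 + 1 = -3)
K(L) = -3
(M + K(-6))**2 = (-51/250 - 3)**2 = (-801/250)**2 = 641601/62500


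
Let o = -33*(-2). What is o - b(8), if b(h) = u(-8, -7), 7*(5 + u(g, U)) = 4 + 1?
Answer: 492/7 ≈ 70.286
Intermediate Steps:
u(g, U) = -30/7 (u(g, U) = -5 + (4 + 1)/7 = -5 + (⅐)*5 = -5 + 5/7 = -30/7)
b(h) = -30/7
o = 66
o - b(8) = 66 - 1*(-30/7) = 66 + 30/7 = 492/7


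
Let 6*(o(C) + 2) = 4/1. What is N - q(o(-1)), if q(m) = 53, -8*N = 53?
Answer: -477/8 ≈ -59.625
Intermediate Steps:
N = -53/8 (N = -⅛*53 = -53/8 ≈ -6.6250)
o(C) = -4/3 (o(C) = -2 + (4/1)/6 = -2 + (4*1)/6 = -2 + (⅙)*4 = -2 + ⅔ = -4/3)
N - q(o(-1)) = -53/8 - 1*53 = -53/8 - 53 = -477/8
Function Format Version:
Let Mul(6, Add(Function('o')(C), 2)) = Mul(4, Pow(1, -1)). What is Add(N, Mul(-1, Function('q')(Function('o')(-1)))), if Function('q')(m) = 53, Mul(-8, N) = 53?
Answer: Rational(-477, 8) ≈ -59.625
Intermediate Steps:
N = Rational(-53, 8) (N = Mul(Rational(-1, 8), 53) = Rational(-53, 8) ≈ -6.6250)
Function('o')(C) = Rational(-4, 3) (Function('o')(C) = Add(-2, Mul(Rational(1, 6), Mul(4, Pow(1, -1)))) = Add(-2, Mul(Rational(1, 6), Mul(4, 1))) = Add(-2, Mul(Rational(1, 6), 4)) = Add(-2, Rational(2, 3)) = Rational(-4, 3))
Add(N, Mul(-1, Function('q')(Function('o')(-1)))) = Add(Rational(-53, 8), Mul(-1, 53)) = Add(Rational(-53, 8), -53) = Rational(-477, 8)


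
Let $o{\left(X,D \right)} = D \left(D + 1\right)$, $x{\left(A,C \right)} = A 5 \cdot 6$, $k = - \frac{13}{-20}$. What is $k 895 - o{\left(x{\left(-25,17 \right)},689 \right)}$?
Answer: $- \frac{1899313}{4} \approx -4.7483 \cdot 10^{5}$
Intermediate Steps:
$k = \frac{13}{20}$ ($k = \left(-13\right) \left(- \frac{1}{20}\right) = \frac{13}{20} \approx 0.65$)
$x{\left(A,C \right)} = 30 A$ ($x{\left(A,C \right)} = 5 A 6 = 30 A$)
$o{\left(X,D \right)} = D \left(1 + D\right)$
$k 895 - o{\left(x{\left(-25,17 \right)},689 \right)} = \frac{13}{20} \cdot 895 - 689 \left(1 + 689\right) = \frac{2327}{4} - 689 \cdot 690 = \frac{2327}{4} - 475410 = - \frac{1899313}{4}$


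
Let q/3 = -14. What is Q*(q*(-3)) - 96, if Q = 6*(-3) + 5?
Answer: -1734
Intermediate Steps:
q = -42 (q = 3*(-14) = -42)
Q = -13 (Q = -18 + 5 = -13)
Q*(q*(-3)) - 96 = -(-546)*(-3) - 96 = -13*126 - 96 = -1638 - 96 = -1734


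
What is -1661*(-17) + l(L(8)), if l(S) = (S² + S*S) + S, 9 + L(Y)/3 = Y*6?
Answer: 55732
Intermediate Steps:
L(Y) = -27 + 18*Y (L(Y) = -27 + 3*(Y*6) = -27 + 3*(6*Y) = -27 + 18*Y)
l(S) = S + 2*S² (l(S) = (S² + S²) + S = 2*S² + S = S + 2*S²)
-1661*(-17) + l(L(8)) = -1661*(-17) + (-27 + 18*8)*(1 + 2*(-27 + 18*8)) = 28237 + (-27 + 144)*(1 + 2*(-27 + 144)) = 28237 + 117*(1 + 2*117) = 28237 + 117*(1 + 234) = 28237 + 117*235 = 28237 + 27495 = 55732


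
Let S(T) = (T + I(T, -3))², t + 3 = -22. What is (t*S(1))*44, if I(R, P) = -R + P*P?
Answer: -89100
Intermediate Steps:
t = -25 (t = -3 - 22 = -25)
I(R, P) = P² - R (I(R, P) = -R + P² = P² - R)
S(T) = 81 (S(T) = (T + ((-3)² - T))² = (T + (9 - T))² = 9² = 81)
(t*S(1))*44 = -25*81*44 = -2025*44 = -89100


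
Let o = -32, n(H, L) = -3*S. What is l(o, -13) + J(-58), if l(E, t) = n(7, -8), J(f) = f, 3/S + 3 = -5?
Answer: -455/8 ≈ -56.875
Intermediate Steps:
S = -3/8 (S = 3/(-3 - 5) = 3/(-8) = 3*(-1/8) = -3/8 ≈ -0.37500)
n(H, L) = 9/8 (n(H, L) = -3*(-3/8) = 9/8)
l(E, t) = 9/8
l(o, -13) + J(-58) = 9/8 - 58 = -455/8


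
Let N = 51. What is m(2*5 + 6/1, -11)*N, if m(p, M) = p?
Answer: 816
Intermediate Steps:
m(2*5 + 6/1, -11)*N = (2*5 + 6/1)*51 = (10 + 6*1)*51 = (10 + 6)*51 = 16*51 = 816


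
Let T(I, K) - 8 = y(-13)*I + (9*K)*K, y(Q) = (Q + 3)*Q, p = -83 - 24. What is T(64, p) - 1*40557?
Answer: 70812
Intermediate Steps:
p = -107
y(Q) = Q*(3 + Q) (y(Q) = (3 + Q)*Q = Q*(3 + Q))
T(I, K) = 8 + 9*K² + 130*I (T(I, K) = 8 + ((-13*(3 - 13))*I + (9*K)*K) = 8 + ((-13*(-10))*I + 9*K²) = 8 + (130*I + 9*K²) = 8 + (9*K² + 130*I) = 8 + 9*K² + 130*I)
T(64, p) - 1*40557 = (8 + 9*(-107)² + 130*64) - 1*40557 = (8 + 9*11449 + 8320) - 40557 = (8 + 103041 + 8320) - 40557 = 111369 - 40557 = 70812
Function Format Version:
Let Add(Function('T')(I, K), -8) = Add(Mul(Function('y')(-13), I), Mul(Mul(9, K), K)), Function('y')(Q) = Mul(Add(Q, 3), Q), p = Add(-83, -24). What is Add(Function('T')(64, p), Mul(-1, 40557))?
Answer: 70812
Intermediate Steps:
p = -107
Function('y')(Q) = Mul(Q, Add(3, Q)) (Function('y')(Q) = Mul(Add(3, Q), Q) = Mul(Q, Add(3, Q)))
Function('T')(I, K) = Add(8, Mul(9, Pow(K, 2)), Mul(130, I)) (Function('T')(I, K) = Add(8, Add(Mul(Mul(-13, Add(3, -13)), I), Mul(Mul(9, K), K))) = Add(8, Add(Mul(Mul(-13, -10), I), Mul(9, Pow(K, 2)))) = Add(8, Add(Mul(130, I), Mul(9, Pow(K, 2)))) = Add(8, Add(Mul(9, Pow(K, 2)), Mul(130, I))) = Add(8, Mul(9, Pow(K, 2)), Mul(130, I)))
Add(Function('T')(64, p), Mul(-1, 40557)) = Add(Add(8, Mul(9, Pow(-107, 2)), Mul(130, 64)), Mul(-1, 40557)) = Add(Add(8, Mul(9, 11449), 8320), -40557) = Add(Add(8, 103041, 8320), -40557) = Add(111369, -40557) = 70812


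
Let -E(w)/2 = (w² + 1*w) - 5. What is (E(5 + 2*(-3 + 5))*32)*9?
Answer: -48960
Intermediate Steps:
E(w) = 10 - 2*w - 2*w² (E(w) = -2*((w² + 1*w) - 5) = -2*((w² + w) - 5) = -2*((w + w²) - 5) = -2*(-5 + w + w²) = 10 - 2*w - 2*w²)
(E(5 + 2*(-3 + 5))*32)*9 = ((10 - 2*(5 + 2*(-3 + 5)) - 2*(5 + 2*(-3 + 5))²)*32)*9 = ((10 - 2*(5 + 2*2) - 2*(5 + 2*2)²)*32)*9 = ((10 - 2*(5 + 4) - 2*(5 + 4)²)*32)*9 = ((10 - 2*9 - 2*9²)*32)*9 = ((10 - 18 - 2*81)*32)*9 = ((10 - 18 - 162)*32)*9 = -170*32*9 = -5440*9 = -48960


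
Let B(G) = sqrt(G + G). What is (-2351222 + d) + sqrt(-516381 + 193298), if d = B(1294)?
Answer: -2351222 + 2*sqrt(647) + I*sqrt(323083) ≈ -2.3512e+6 + 568.4*I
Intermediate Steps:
B(G) = sqrt(2)*sqrt(G) (B(G) = sqrt(2*G) = sqrt(2)*sqrt(G))
d = 2*sqrt(647) (d = sqrt(2)*sqrt(1294) = 2*sqrt(647) ≈ 50.872)
(-2351222 + d) + sqrt(-516381 + 193298) = (-2351222 + 2*sqrt(647)) + sqrt(-516381 + 193298) = (-2351222 + 2*sqrt(647)) + sqrt(-323083) = (-2351222 + 2*sqrt(647)) + I*sqrt(323083) = -2351222 + 2*sqrt(647) + I*sqrt(323083)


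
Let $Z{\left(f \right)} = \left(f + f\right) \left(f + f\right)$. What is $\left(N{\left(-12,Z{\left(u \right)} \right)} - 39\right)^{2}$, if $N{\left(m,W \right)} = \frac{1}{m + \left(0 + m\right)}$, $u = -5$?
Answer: $\frac{877969}{576} \approx 1524.3$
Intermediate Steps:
$Z{\left(f \right)} = 4 f^{2}$ ($Z{\left(f \right)} = 2 f 2 f = 4 f^{2}$)
$N{\left(m,W \right)} = \frac{1}{2 m}$ ($N{\left(m,W \right)} = \frac{1}{m + m} = \frac{1}{2 m}$)
$\left(N{\left(-12,Z{\left(u \right)} \right)} - 39\right)^{2} = \left(\frac{1}{2 \left(-12\right)} - 39\right)^{2} = \left(\frac{1}{2} \left(- \frac{1}{12}\right) - 39\right)^{2} = \left(- \frac{1}{24} - 39\right)^{2} = \left(- \frac{937}{24}\right)^{2} = \frac{877969}{576}$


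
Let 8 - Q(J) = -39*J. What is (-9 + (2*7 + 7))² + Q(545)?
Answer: 21407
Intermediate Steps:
Q(J) = 8 + 39*J (Q(J) = 8 - (-39)*J = 8 + 39*J)
(-9 + (2*7 + 7))² + Q(545) = (-9 + (2*7 + 7))² + (8 + 39*545) = (-9 + (14 + 7))² + (8 + 21255) = (-9 + 21)² + 21263 = 12² + 21263 = 144 + 21263 = 21407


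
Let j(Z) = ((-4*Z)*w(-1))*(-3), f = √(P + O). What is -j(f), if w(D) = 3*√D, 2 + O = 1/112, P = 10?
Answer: -9*I*√6279/7 ≈ -101.88*I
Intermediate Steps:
O = -223/112 (O = -2 + 1/112 = -223/112 ≈ -1.9911)
f = √6279/28 (f = √(10 - 223/112) = √(897/112) = √6279/28 ≈ 2.8300)
j(Z) = 36*I*Z (j(Z) = ((-4*Z)*(3*√(-1)))*(-3) = ((-4*Z)*(3*I))*(-3) = -12*I*Z*(-3) = 36*I*Z)
-j(f) = -36*I*√6279/28 = -9*I*√6279/7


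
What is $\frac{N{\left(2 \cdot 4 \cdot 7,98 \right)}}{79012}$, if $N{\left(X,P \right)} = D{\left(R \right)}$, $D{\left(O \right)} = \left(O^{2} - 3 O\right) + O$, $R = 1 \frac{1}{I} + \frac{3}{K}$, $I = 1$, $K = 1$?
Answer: $\frac{2}{19753} \approx 0.00010125$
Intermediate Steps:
$R = 4$ ($R = 1 \cdot 1^{-1} + \frac{3}{1} = 1 \cdot 1 + 3 \cdot 1 = 1 + 3 = 4$)
$D{\left(O \right)} = O^{2} - 2 O$
$N{\left(X,P \right)} = 8$ ($N{\left(X,P \right)} = 4 \left(-2 + 4\right) = 4 \cdot 2 = 8$)
$\frac{N{\left(2 \cdot 4 \cdot 7,98 \right)}}{79012} = \frac{8}{79012} = 8 \cdot \frac{1}{79012} = \frac{2}{19753}$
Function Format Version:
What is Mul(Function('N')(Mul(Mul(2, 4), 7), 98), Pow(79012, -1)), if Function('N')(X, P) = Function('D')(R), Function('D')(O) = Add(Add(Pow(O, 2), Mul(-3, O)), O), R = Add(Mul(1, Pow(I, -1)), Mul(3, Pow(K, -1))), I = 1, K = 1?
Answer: Rational(2, 19753) ≈ 0.00010125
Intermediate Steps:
R = 4 (R = Add(Mul(1, Pow(1, -1)), Mul(3, Pow(1, -1))) = Add(Mul(1, 1), Mul(3, 1)) = Add(1, 3) = 4)
Function('D')(O) = Add(Pow(O, 2), Mul(-2, O))
Function('N')(X, P) = 8 (Function('N')(X, P) = Mul(4, Add(-2, 4)) = Mul(4, 2) = 8)
Mul(Function('N')(Mul(Mul(2, 4), 7), 98), Pow(79012, -1)) = Mul(8, Pow(79012, -1)) = Mul(8, Rational(1, 79012)) = Rational(2, 19753)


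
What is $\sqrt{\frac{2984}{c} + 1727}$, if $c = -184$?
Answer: $\frac{6 \sqrt{25139}}{23} \approx 41.362$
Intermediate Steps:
$\sqrt{\frac{2984}{c} + 1727} = \sqrt{\frac{2984}{-184} + 1727} = \sqrt{2984 \left(- \frac{1}{184}\right) + 1727} = \sqrt{- \frac{373}{23} + 1727} = \sqrt{\frac{39348}{23}} = \frac{6 \sqrt{25139}}{23}$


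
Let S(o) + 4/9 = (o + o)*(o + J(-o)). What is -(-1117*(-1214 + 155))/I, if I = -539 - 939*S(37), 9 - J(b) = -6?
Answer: 3548709/10840181 ≈ 0.32737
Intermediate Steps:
J(b) = 15 (J(b) = 9 - 1*(-6) = 9 + 6 = 15)
S(o) = -4/9 + 2*o*(15 + o) (S(o) = -4/9 + (o + o)*(o + 15) = -4/9 + (2*o)*(15 + o) = -4/9 + 2*o*(15 + o))
I = -10840181/3 (I = -539 - 939*(-4/9 + 2*37² + 30*37) = -539 - 939*(-4/9 + 2*1369 + 1110) = -539 - 939*(-4/9 + 2738 + 1110) = -539 - 939*34628/9 = -539 - 10838564/3 = -10840181/3 ≈ -3.6134e+6)
-(-1117*(-1214 + 155))/I = -(-1117*(-1214 + 155))/(-10840181/3) = -(-1117*(-1059))*(-3)/10840181 = -1182903*(-3)/10840181 = -1*(-3548709/10840181) = 3548709/10840181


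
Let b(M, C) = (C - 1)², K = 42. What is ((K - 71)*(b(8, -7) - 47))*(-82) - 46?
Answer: 40380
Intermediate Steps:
b(M, C) = (-1 + C)²
((K - 71)*(b(8, -7) - 47))*(-82) - 46 = ((42 - 71)*((-1 - 7)² - 47))*(-82) - 46 = -29*((-8)² - 47)*(-82) - 46 = -29*(64 - 47)*(-82) - 46 = -29*17*(-82) - 46 = -493*(-82) - 46 = 40426 - 46 = 40380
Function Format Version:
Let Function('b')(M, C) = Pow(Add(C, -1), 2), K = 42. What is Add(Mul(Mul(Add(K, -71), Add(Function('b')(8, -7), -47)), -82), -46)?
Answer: 40380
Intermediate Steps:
Function('b')(M, C) = Pow(Add(-1, C), 2)
Add(Mul(Mul(Add(K, -71), Add(Function('b')(8, -7), -47)), -82), -46) = Add(Mul(Mul(Add(42, -71), Add(Pow(Add(-1, -7), 2), -47)), -82), -46) = Add(Mul(Mul(-29, Add(Pow(-8, 2), -47)), -82), -46) = Add(Mul(Mul(-29, Add(64, -47)), -82), -46) = Add(Mul(Mul(-29, 17), -82), -46) = Add(Mul(-493, -82), -46) = Add(40426, -46) = 40380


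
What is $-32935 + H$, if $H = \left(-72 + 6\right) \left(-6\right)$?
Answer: $-32539$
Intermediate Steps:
$H = 396$ ($H = \left(-66\right) \left(-6\right) = 396$)
$-32935 + H = -32935 + 396 = -32539$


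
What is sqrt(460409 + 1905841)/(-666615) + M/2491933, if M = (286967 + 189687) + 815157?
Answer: 1291811/2491933 - 5*sqrt(3786)/133323 ≈ 0.51609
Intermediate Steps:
M = 1291811 (M = 476654 + 815157 = 1291811)
sqrt(460409 + 1905841)/(-666615) + M/2491933 = sqrt(460409 + 1905841)/(-666615) + 1291811/2491933 = sqrt(2366250)*(-1/666615) + 1291811*(1/2491933) = (25*sqrt(3786))*(-1/666615) + 1291811/2491933 = -5*sqrt(3786)/133323 + 1291811/2491933 = 1291811/2491933 - 5*sqrt(3786)/133323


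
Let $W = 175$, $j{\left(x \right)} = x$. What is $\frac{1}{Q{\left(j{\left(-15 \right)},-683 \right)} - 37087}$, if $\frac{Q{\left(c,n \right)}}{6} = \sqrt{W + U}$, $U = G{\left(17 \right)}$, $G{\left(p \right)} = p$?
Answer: $- \frac{37087}{1375438657} - \frac{48 \sqrt{3}}{1375438657} \approx -2.7024 \cdot 10^{-5}$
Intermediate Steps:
$U = 17$
$Q{\left(c,n \right)} = 48 \sqrt{3}$ ($Q{\left(c,n \right)} = 6 \sqrt{175 + 17} = 6 \sqrt{192} = 6 \cdot 8 \sqrt{3} = 48 \sqrt{3}$)
$\frac{1}{Q{\left(j{\left(-15 \right)},-683 \right)} - 37087} = \frac{1}{48 \sqrt{3} - 37087} = \frac{1}{-37087 + 48 \sqrt{3}}$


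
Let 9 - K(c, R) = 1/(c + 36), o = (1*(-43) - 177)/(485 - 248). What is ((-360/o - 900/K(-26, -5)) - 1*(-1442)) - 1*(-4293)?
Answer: 5895239/979 ≈ 6021.7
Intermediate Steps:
o = -220/237 (o = (-43 - 177)/237 = -220*1/237 = -220/237 ≈ -0.92827)
K(c, R) = 9 - 1/(36 + c) (K(c, R) = 9 - 1/(c + 36) = 9 - 1/(36 + c))
((-360/o - 900/K(-26, -5)) - 1*(-1442)) - 1*(-4293) = ((-360/(-220/237) - 900*(36 - 26)/(323 + 9*(-26))) - 1*(-1442)) - 1*(-4293) = ((-360*(-237/220) - 900*10/(323 - 234)) + 1442) + 4293 = ((4266/11 - 900/((⅒)*89)) + 1442) + 4293 = ((4266/11 - 900/89/10) + 1442) + 4293 = ((4266/11 - 900*10/89) + 1442) + 4293 = ((4266/11 - 9000/89) + 1442) + 4293 = (280674/979 + 1442) + 4293 = 1692392/979 + 4293 = 5895239/979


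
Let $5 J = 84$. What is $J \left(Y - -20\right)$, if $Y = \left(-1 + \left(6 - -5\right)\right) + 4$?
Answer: $\frac{2856}{5} \approx 571.2$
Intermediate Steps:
$J = \frac{84}{5}$ ($J = \frac{1}{5} \cdot 84 = \frac{84}{5} \approx 16.8$)
$Y = 14$ ($Y = \left(-1 + \left(6 + 5\right)\right) + 4 = \left(-1 + 11\right) + 4 = 10 + 4 = 14$)
$J \left(Y - -20\right) = \frac{84 \left(14 - -20\right)}{5} = \frac{84 \left(14 + 20\right)}{5} = \frac{84}{5} \cdot 34 = \frac{2856}{5}$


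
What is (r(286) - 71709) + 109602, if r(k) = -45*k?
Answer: 25023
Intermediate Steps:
(r(286) - 71709) + 109602 = (-45*286 - 71709) + 109602 = (-12870 - 71709) + 109602 = -84579 + 109602 = 25023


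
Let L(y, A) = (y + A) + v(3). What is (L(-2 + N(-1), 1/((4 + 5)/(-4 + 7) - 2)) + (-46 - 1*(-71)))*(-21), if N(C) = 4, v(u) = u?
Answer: -651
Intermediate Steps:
L(y, A) = 3 + A + y (L(y, A) = (y + A) + 3 = (A + y) + 3 = 3 + A + y)
(L(-2 + N(-1), 1/((4 + 5)/(-4 + 7) - 2)) + (-46 - 1*(-71)))*(-21) = ((3 + 1/((4 + 5)/(-4 + 7) - 2) + (-2 + 4)) + (-46 - 1*(-71)))*(-21) = ((3 + 1/(9/3 - 2) + 2) + (-46 + 71))*(-21) = ((3 + 1/(9*(1/3) - 2) + 2) + 25)*(-21) = ((3 + 1/(3 - 2) + 2) + 25)*(-21) = ((3 + 1/1 + 2) + 25)*(-21) = ((3 + 1 + 2) + 25)*(-21) = (6 + 25)*(-21) = 31*(-21) = -651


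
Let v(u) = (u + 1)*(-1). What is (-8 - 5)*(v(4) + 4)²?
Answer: -13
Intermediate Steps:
v(u) = -1 - u (v(u) = (1 + u)*(-1) = -1 - u)
(-8 - 5)*(v(4) + 4)² = (-8 - 5)*((-1 - 1*4) + 4)² = -13*((-1 - 4) + 4)² = -13*(-5 + 4)² = -13*(-1)² = -13*1 = -13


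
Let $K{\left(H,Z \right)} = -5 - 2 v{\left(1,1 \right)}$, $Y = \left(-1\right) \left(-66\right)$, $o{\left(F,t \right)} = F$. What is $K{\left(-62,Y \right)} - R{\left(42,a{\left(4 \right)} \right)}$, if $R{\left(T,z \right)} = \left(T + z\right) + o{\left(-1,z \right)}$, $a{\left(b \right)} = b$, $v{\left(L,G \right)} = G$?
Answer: $-52$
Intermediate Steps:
$R{\left(T,z \right)} = -1 + T + z$ ($R{\left(T,z \right)} = \left(T + z\right) - 1 = -1 + T + z$)
$Y = 66$
$K{\left(H,Z \right)} = -7$ ($K{\left(H,Z \right)} = -5 - 2 = -7$)
$K{\left(-62,Y \right)} - R{\left(42,a{\left(4 \right)} \right)} = -7 - \left(-1 + 42 + 4\right) = -7 - 45 = -52$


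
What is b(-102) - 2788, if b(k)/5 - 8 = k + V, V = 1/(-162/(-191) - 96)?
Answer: -59211847/18174 ≈ -3258.1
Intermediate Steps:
V = -191/18174 (V = 1/(-162*(-1/191) - 96) = 1/(162/191 - 96) = 1/(-18174/191) = -191/18174 ≈ -0.010510)
b(k) = 726005/18174 + 5*k (b(k) = 40 + 5*(k - 191/18174) = 40 + 5*(-191/18174 + k) = 40 + (-955/18174 + 5*k) = 726005/18174 + 5*k)
b(-102) - 2788 = (726005/18174 + 5*(-102)) - 2788 = (726005/18174 - 510) - 2788 = -8542735/18174 - 2788 = -59211847/18174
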